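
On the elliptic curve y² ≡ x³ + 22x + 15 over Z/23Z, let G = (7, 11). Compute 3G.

(12, 12)

Repeated addition: build up to 3G.
2G: tangent at (7, 11): λ = (3·7² + 22)/(2·11) ≡ 8/22. 22⁻¹ ≡ 22 (mod 23), so λ ≡ 8·22 ≡ 15.
  x = λ² - 7 - 7 = 225 - 14 ≡ 4; y = λ·(7 - 4) - 11 ≡ 11. → (4, 11)
3G: (4, 11) + (7, 11). λ = (11 - 11)/(7 - 4) ≡ 0/3 mod 23. 3⁻¹ ≡ 8 (mod 23) since 3·8 = 24 ≡ 1, so λ ≡ 0.
  x = λ² - 4 - 7 = 0 - 11 ≡ 12; y = λ·(4 - 12) - 11 ≡ 12. → (12, 12)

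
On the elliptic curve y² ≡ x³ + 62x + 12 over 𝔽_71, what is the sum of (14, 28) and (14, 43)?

O

The two points share x = 14 and their y-coordinates satisfy 28 + 43 ≡ 0 (mod 71), so they are inverses. Their sum is O.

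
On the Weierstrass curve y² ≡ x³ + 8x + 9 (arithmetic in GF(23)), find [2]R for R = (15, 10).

tangent at (15, 10): λ = (3·15² + 8)/(2·10) ≡ 16/20. 20⁻¹ ≡ 15 (mod 23), so λ ≡ 16·15 ≡ 10.
  x = λ² - 15 - 15 = 100 - 30 ≡ 1; y = λ·(15 - 1) - 10 ≡ 15. → (1, 15)

(1, 15)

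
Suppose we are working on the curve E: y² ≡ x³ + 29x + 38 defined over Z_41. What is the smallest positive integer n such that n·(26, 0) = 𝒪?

2P: (26, 0) + (26, 0): same x and y₁ ≡ -y₂, so the sum is 𝒪.
2P = 𝒪, so the order is 2.

2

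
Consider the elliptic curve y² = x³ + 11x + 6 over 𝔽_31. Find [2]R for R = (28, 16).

tangent at (28, 16): λ = (3·28² + 11)/(2·16) ≡ 7/1. 1⁻¹ ≡ 1 (mod 31), so λ ≡ 7·1 ≡ 7.
  x = λ² - 28 - 28 = 49 - 56 ≡ 24; y = λ·(28 - 24) - 16 ≡ 12. → (24, 12)

(24, 12)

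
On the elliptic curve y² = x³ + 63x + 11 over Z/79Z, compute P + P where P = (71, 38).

tangent at (71, 38): λ = (3·71² + 63)/(2·38) ≡ 18/76. 76⁻¹ ≡ 26 (mod 79) since 76·26 = 1976 ≡ 1, so λ ≡ 18·26 ≡ 73.
  x = λ² - 71 - 71 = 5329 - 142 ≡ 52; y = λ·(71 - 52) - 38 ≡ 6. → (52, 6)

(52, 6)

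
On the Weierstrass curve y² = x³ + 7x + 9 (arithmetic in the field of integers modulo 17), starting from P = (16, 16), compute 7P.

Double-and-add on 7 = (111)₂. Start with P = (16, 16) for the leading 1-bit.
double: tangent at (16, 16): λ = (3·16² + 7)/(2·16) ≡ 10/15. 15⁻¹ ≡ 8 (mod 17), so λ ≡ 10·8 ≡ 12.
  x = λ² - 16 - 16 = 144 - 32 ≡ 10; y = λ·(16 - 10) - 16 ≡ 5. → (10, 5)
add P: (10, 5) + (16, 16). λ = (16 - 5)/(16 - 10) ≡ 11/6 mod 17. 6⁻¹ ≡ 3 (mod 17), so λ ≡ 16.
  x = λ² - 10 - 16 = 256 - 26 ≡ 9; y = λ·(10 - 9) - 5 ≡ 11. → (9, 11)
double: tangent at (9, 11): λ = (3·9² + 7)/(2·11) ≡ 12/5. 5⁻¹ ≡ 7 (mod 17) since 5·7 = 35 ≡ 1, so λ ≡ 12·7 ≡ 16.
  x = λ² - 9 - 9 = 256 - 18 ≡ 0; y = λ·(9 - 0) - 11 ≡ 14. → (0, 14)
add P: (0, 14) + (16, 16). λ = (16 - 14)/(16 - 0) ≡ 2/16 mod 17. 16⁻¹ ≡ 16 (mod 17) since 16·16 = 256 ≡ 1, so λ ≡ 15.
  x = λ² - 0 - 16 = 225 - 16 ≡ 5; y = λ·(0 - 5) - 14 ≡ 13. → (5, 13)

(5, 13)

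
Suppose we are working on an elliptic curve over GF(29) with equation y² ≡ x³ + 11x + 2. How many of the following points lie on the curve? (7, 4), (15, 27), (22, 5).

2

(7, 4): 4² ≡ 16, rhs ≡ 16 → on.
(15, 27): 27² ≡ 4, rhs ≡ 4 → on.
(22, 5): 5² ≡ 25, rhs ≡ 17 → off.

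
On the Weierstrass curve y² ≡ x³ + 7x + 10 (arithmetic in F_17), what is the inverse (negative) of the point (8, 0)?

-(8, 0) = (8, -0 mod 17) = (8, 0).

(8, 0)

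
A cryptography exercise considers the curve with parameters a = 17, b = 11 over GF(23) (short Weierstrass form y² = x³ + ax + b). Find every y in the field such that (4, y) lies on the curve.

x³ + 17x + 11 = 143 ≡ 5 (mod 23).
5 is a non-residue mod 23; no y exists.

none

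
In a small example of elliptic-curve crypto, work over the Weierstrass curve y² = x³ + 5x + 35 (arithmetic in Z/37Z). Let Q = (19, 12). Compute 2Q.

tangent at (19, 12): λ = (3·19² + 5)/(2·12) ≡ 15/24. 24⁻¹ ≡ 17 (mod 37), so λ ≡ 15·17 ≡ 33.
  x = λ² - 19 - 19 = 1089 - 38 ≡ 15; y = λ·(19 - 15) - 12 ≡ 9. → (15, 9)

(15, 9)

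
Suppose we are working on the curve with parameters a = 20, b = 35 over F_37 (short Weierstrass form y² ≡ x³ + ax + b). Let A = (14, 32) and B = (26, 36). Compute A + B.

(14, 32) + (26, 36). λ = (36 - 32)/(26 - 14) ≡ 4/12 mod 37. 12⁻¹ ≡ 34 (mod 37), so λ ≡ 25.
  x = λ² - 14 - 26 = 625 - 40 ≡ 30; y = λ·(14 - 30) - 32 ≡ 12. → (30, 12)

(30, 12)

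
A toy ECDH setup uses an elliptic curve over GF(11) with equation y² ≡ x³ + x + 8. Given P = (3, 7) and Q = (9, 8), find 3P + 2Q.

First 3P:
Repeated addition: build up to 3P.
2P: tangent at (3, 7): λ = (3·3² + 1)/(2·7) ≡ 6/3. 3⁻¹ ≡ 4 (mod 11), so λ ≡ 6·4 ≡ 2.
  x = λ² - 3 - 3 = 4 - 6 ≡ 9; y = λ·(3 - 9) - 7 ≡ 3. → (9, 3)
3P: (9, 3) + (3, 7). λ = (7 - 3)/(3 - 9) ≡ 4/5 mod 11. 5⁻¹ ≡ 9 (mod 11), so λ ≡ 3.
  x = λ² - 9 - 3 = 9 - 12 ≡ 8; y = λ·(9 - 8) - 3 ≡ 0. → (8, 0)
3P = (8, 0).
Next 2Q:
Repeated addition: build up to 2Q.
2Q: tangent at (9, 8): λ = (3·9² + 1)/(2·8) ≡ 2/5. 5⁻¹ ≡ 9 (mod 11) since 5·9 = 45 ≡ 1, so λ ≡ 2·9 ≡ 7.
  x = λ² - 9 - 9 = 49 - 18 ≡ 9; y = λ·(9 - 9) - 8 ≡ 3. → (9, 3)
2Q = (9, 3).
Finally 3P + 2Q:
(8, 0) + (9, 3). λ = (3 - 0)/(9 - 8) ≡ 3/1 mod 11. 1⁻¹ ≡ 1 (mod 11), so λ ≡ 3.
  x = λ² - 8 - 9 = 9 - 17 ≡ 3; y = λ·(8 - 3) - 0 ≡ 4. → (3, 4)

(3, 4)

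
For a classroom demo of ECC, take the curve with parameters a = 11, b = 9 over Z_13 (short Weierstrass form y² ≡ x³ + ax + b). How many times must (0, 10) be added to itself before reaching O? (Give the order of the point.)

6

2P: tangent at (0, 10): λ = (3·0² + 11)/(2·10) ≡ 11/7. 7⁻¹ ≡ 2 (mod 13), so λ ≡ 11·2 ≡ 9.
  x = λ² - 0 - 0 = 81 - 0 ≡ 3; y = λ·(0 - 3) - 10 ≡ 2. → (3, 2)
3P: (3, 2) + (0, 10). λ = (10 - 2)/(0 - 3) ≡ 8/10 mod 13. 10⁻¹ ≡ 4 (mod 13) since 10·4 = 40 ≡ 1, so λ ≡ 6.
  x = λ² - 3 - 0 = 36 - 3 ≡ 7; y = λ·(3 - 7) - 2 ≡ 0. → (7, 0)
4P: (7, 0) + (0, 10). λ = (10 - 0)/(0 - 7) ≡ 10/6 mod 13. 6⁻¹ ≡ 11 (mod 13), so λ ≡ 6.
  x = λ² - 7 - 0 = 36 - 7 ≡ 3; y = λ·(7 - 3) - 0 ≡ 11. → (3, 11)
5P: (3, 11) + (0, 10). λ = (10 - 11)/(0 - 3) ≡ 12/10 mod 13. 10⁻¹ ≡ 4 (mod 13) since 10·4 = 40 ≡ 1, so λ ≡ 9.
  x = λ² - 3 - 0 = 81 - 3 ≡ 0; y = λ·(3 - 0) - 11 ≡ 3. → (0, 3)
6P: (0, 3) + (0, 10): same x and y₁ ≡ -y₂, so the sum is O.
6P = O, so the order is 6.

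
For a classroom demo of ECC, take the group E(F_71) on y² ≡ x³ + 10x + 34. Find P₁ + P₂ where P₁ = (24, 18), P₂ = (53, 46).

(24, 18) + (53, 46). λ = (46 - 18)/(53 - 24) ≡ 28/29 mod 71. 29⁻¹ ≡ 49 (mod 71) since 29·49 = 1421 ≡ 1, so λ ≡ 23.
  x = λ² - 24 - 53 = 529 - 77 ≡ 26; y = λ·(24 - 26) - 18 ≡ 7. → (26, 7)

(26, 7)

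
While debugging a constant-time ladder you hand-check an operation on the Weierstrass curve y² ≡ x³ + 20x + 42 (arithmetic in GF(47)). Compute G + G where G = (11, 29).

tangent at (11, 29): λ = (3·11² + 20)/(2·29) ≡ 7/11. 11⁻¹ ≡ 30 (mod 47), so λ ≡ 7·30 ≡ 22.
  x = λ² - 11 - 11 = 484 - 22 ≡ 39; y = λ·(11 - 39) - 29 ≡ 13. → (39, 13)

(39, 13)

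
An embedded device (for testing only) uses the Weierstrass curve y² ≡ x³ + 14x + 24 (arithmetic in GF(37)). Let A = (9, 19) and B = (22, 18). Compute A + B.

(36, 3)

(9, 19) + (22, 18). λ = (18 - 19)/(22 - 9) ≡ 36/13 mod 37. 13⁻¹ ≡ 20 (mod 37), so λ ≡ 17.
  x = λ² - 9 - 22 = 289 - 31 ≡ 36; y = λ·(9 - 36) - 19 ≡ 3. → (36, 3)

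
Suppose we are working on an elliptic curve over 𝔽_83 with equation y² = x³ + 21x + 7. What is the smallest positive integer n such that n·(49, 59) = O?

4

2P: tangent at (49, 59): λ = (3·49² + 21)/(2·59) ≡ 3/35. 35⁻¹ ≡ 19 (mod 83), so λ ≡ 3·19 ≡ 57.
  x = λ² - 49 - 49 = 3249 - 98 ≡ 80; y = λ·(49 - 80) - 59 ≡ 0. → (80, 0)
3P: (80, 0) + (49, 59). λ = (59 - 0)/(49 - 80) ≡ 59/52 mod 83. 52⁻¹ ≡ 8 (mod 83) since 52·8 = 416 ≡ 1, so λ ≡ 57.
  x = λ² - 80 - 49 = 3249 - 129 ≡ 49; y = λ·(80 - 49) - 0 ≡ 24. → (49, 24)
4P: (49, 24) + (49, 59): same x and y₁ ≡ -y₂, so the sum is O.
4P = O, so the order is 4.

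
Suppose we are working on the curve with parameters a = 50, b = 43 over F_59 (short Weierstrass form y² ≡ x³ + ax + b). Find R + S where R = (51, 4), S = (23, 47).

(7, 38)

(51, 4) + (23, 47). λ = (47 - 4)/(23 - 51) ≡ 43/31 mod 59. 31⁻¹ ≡ 40 (mod 59) since 31·40 = 1240 ≡ 1, so λ ≡ 9.
  x = λ² - 51 - 23 = 81 - 74 ≡ 7; y = λ·(51 - 7) - 4 ≡ 38. → (7, 38)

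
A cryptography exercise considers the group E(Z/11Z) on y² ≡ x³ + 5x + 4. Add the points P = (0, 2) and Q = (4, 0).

(0, 2) + (4, 0). λ = (0 - 2)/(4 - 0) ≡ 9/4 mod 11. 4⁻¹ ≡ 3 (mod 11), so λ ≡ 5.
  x = λ² - 0 - 4 = 25 - 4 ≡ 10; y = λ·(0 - 10) - 2 ≡ 3. → (10, 3)

(10, 3)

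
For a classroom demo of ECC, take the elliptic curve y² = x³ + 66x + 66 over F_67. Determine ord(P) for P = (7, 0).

2

2P: (7, 0) + (7, 0): same x and y₁ ≡ -y₂, so the sum is O.
2P = O, so the order is 2.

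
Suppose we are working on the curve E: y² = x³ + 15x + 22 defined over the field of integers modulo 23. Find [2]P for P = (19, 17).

(14, 20)

tangent at (19, 17): λ = (3·19² + 15)/(2·17) ≡ 17/11. 11⁻¹ ≡ 21 (mod 23) since 11·21 = 231 ≡ 1, so λ ≡ 17·21 ≡ 12.
  x = λ² - 19 - 19 = 144 - 38 ≡ 14; y = λ·(19 - 14) - 17 ≡ 20. → (14, 20)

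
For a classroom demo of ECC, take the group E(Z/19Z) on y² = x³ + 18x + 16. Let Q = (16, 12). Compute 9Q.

(0, 4)

Repeated addition: build up to 9Q.
2Q: tangent at (16, 12): λ = (3·16² + 18)/(2·12) ≡ 7/5. 5⁻¹ ≡ 4 (mod 19) since 5·4 = 20 ≡ 1, so λ ≡ 7·4 ≡ 9.
  x = λ² - 16 - 16 = 81 - 32 ≡ 11; y = λ·(16 - 11) - 12 ≡ 14. → (11, 14)
3Q: (11, 14) + (16, 12). λ = (12 - 14)/(16 - 11) ≡ 17/5 mod 19. 5⁻¹ ≡ 4 (mod 19), so λ ≡ 11.
  x = λ² - 11 - 16 = 121 - 27 ≡ 18; y = λ·(11 - 18) - 14 ≡ 4. → (18, 4)
4Q: (18, 4) + (16, 12). λ = (12 - 4)/(16 - 18) ≡ 8/17 mod 19. 17⁻¹ ≡ 9 (mod 19) since 17·9 = 153 ≡ 1, so λ ≡ 15.
  x = λ² - 18 - 16 = 225 - 34 ≡ 1; y = λ·(18 - 1) - 4 ≡ 4. → (1, 4)
5Q: (1, 4) + (16, 12). λ = (12 - 4)/(16 - 1) ≡ 8/15 mod 19. 15⁻¹ ≡ 14 (mod 19) since 15·14 = 210 ≡ 1, so λ ≡ 17.
  x = λ² - 1 - 16 = 289 - 17 ≡ 6; y = λ·(1 - 6) - 4 ≡ 6. → (6, 6)
6Q: (6, 6) + (16, 12). λ = (12 - 6)/(16 - 6) ≡ 6/10 mod 19. 10⁻¹ ≡ 2 (mod 19), so λ ≡ 12.
  x = λ² - 6 - 16 = 144 - 22 ≡ 8; y = λ·(6 - 8) - 6 ≡ 8. → (8, 8)
7Q: (8, 8) + (16, 12). λ = (12 - 8)/(16 - 8) ≡ 4/8 mod 19. 8⁻¹ ≡ 12 (mod 19), so λ ≡ 10.
  x = λ² - 8 - 16 = 100 - 24 ≡ 0; y = λ·(8 - 0) - 8 ≡ 15. → (0, 15)
8Q: (0, 15) + (16, 12). λ = (12 - 15)/(16 - 0) ≡ 16/16 mod 19. 16⁻¹ ≡ 6 (mod 19), so λ ≡ 1.
  x = λ² - 0 - 16 = 1 - 16 ≡ 4; y = λ·(0 - 4) - 15 ≡ 0. → (4, 0)
9Q: (4, 0) + (16, 12). λ = (12 - 0)/(16 - 4) ≡ 12/12 mod 19. 12⁻¹ ≡ 8 (mod 19), so λ ≡ 1.
  x = λ² - 4 - 16 = 1 - 20 ≡ 0; y = λ·(4 - 0) - 0 ≡ 4. → (0, 4)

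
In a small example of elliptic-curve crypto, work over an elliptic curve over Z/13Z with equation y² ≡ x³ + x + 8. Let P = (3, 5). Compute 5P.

(10, 11)

Repeated addition: build up to 5P.
2P: tangent at (3, 5): λ = (3·3² + 1)/(2·5) ≡ 2/10. 10⁻¹ ≡ 4 (mod 13), so λ ≡ 2·4 ≡ 8.
  x = λ² - 3 - 3 = 64 - 6 ≡ 6; y = λ·(3 - 6) - 5 ≡ 10. → (6, 10)
3P: (6, 10) + (3, 5). λ = (5 - 10)/(3 - 6) ≡ 8/10 mod 13. 10⁻¹ ≡ 4 (mod 13), so λ ≡ 6.
  x = λ² - 6 - 3 = 36 - 9 ≡ 1; y = λ·(6 - 1) - 10 ≡ 7. → (1, 7)
4P: (1, 7) + (3, 5). λ = (5 - 7)/(3 - 1) ≡ 11/2 mod 13. 2⁻¹ ≡ 7 (mod 13), so λ ≡ 12.
  x = λ² - 1 - 3 = 144 - 4 ≡ 10; y = λ·(1 - 10) - 7 ≡ 2. → (10, 2)
5P: (10, 2) + (3, 5). λ = (5 - 2)/(3 - 10) ≡ 3/6 mod 13. 6⁻¹ ≡ 11 (mod 13) since 6·11 = 66 ≡ 1, so λ ≡ 7.
  x = λ² - 10 - 3 = 49 - 13 ≡ 10; y = λ·(10 - 10) - 2 ≡ 11. → (10, 11)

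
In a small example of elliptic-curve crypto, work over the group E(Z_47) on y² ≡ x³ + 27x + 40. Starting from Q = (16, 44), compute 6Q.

(46, 23)

Double-and-add on 6 = (110)₂. Start with Q = (16, 44) for the leading 1-bit.
double: tangent at (16, 44): λ = (3·16² + 27)/(2·44) ≡ 43/41. 41⁻¹ ≡ 39 (mod 47) since 41·39 = 1599 ≡ 1, so λ ≡ 43·39 ≡ 32.
  x = λ² - 16 - 16 = 1024 - 32 ≡ 5; y = λ·(16 - 5) - 44 ≡ 26. → (5, 26)
add Q: (5, 26) + (16, 44). λ = (44 - 26)/(16 - 5) ≡ 18/11 mod 47. 11⁻¹ ≡ 30 (mod 47), so λ ≡ 23.
  x = λ² - 5 - 16 = 529 - 21 ≡ 38; y = λ·(5 - 38) - 26 ≡ 14. → (38, 14)
double: tangent at (38, 14): λ = (3·38² + 27)/(2·14) ≡ 35/28. 28⁻¹ ≡ 42 (mod 47), so λ ≡ 35·42 ≡ 13.
  x = λ² - 38 - 38 = 169 - 76 ≡ 46; y = λ·(38 - 46) - 14 ≡ 23. → (46, 23)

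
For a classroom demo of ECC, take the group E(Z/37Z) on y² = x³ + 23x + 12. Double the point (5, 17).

tangent at (5, 17): λ = (3·5² + 23)/(2·17) ≡ 24/34. 34⁻¹ ≡ 12 (mod 37) since 34·12 = 408 ≡ 1, so λ ≡ 24·12 ≡ 29.
  x = λ² - 5 - 5 = 841 - 10 ≡ 17; y = λ·(5 - 17) - 17 ≡ 5. → (17, 5)

(17, 5)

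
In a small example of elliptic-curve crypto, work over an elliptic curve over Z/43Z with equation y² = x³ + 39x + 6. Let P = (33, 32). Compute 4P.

(33, 11)

Repeated addition: build up to 4P.
2P: tangent at (33, 32): λ = (3·33² + 39)/(2·32) ≡ 38/21. 21⁻¹ ≡ 41 (mod 43), so λ ≡ 38·41 ≡ 10.
  x = λ² - 33 - 33 = 100 - 66 ≡ 34; y = λ·(33 - 34) - 32 ≡ 1. → (34, 1)
3P: (34, 1) + (33, 32). λ = (32 - 1)/(33 - 34) ≡ 31/42 mod 43. 42⁻¹ ≡ 42 (mod 43), so λ ≡ 12.
  x = λ² - 34 - 33 = 144 - 67 ≡ 34; y = λ·(34 - 34) - 1 ≡ 42. → (34, 42)
4P: (34, 42) + (33, 32). λ = (32 - 42)/(33 - 34) ≡ 33/42 mod 43. 42⁻¹ ≡ 42 (mod 43) since 42·42 = 1764 ≡ 1, so λ ≡ 10.
  x = λ² - 34 - 33 = 100 - 67 ≡ 33; y = λ·(34 - 33) - 42 ≡ 11. → (33, 11)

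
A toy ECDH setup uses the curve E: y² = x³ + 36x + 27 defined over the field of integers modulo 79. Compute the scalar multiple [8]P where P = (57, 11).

Double-and-add on 8 = (1000)₂. Start with P = (57, 11) for the leading 1-bit.
double: tangent at (57, 11): λ = (3·57² + 36)/(2·11) ≡ 66/22. 22⁻¹ ≡ 18 (mod 79) since 22·18 = 396 ≡ 1, so λ ≡ 66·18 ≡ 3.
  x = λ² - 57 - 57 = 9 - 114 ≡ 53; y = λ·(57 - 53) - 11 ≡ 1. → (53, 1)
double: tangent at (53, 1): λ = (3·53² + 36)/(2·1) ≡ 10/2. 2⁻¹ ≡ 40 (mod 79), so λ ≡ 10·40 ≡ 5.
  x = λ² - 53 - 53 = 25 - 106 ≡ 77; y = λ·(53 - 77) - 1 ≡ 37. → (77, 37)
double: tangent at (77, 37): λ = (3·77² + 36)/(2·37) ≡ 48/74. 74⁻¹ ≡ 63 (mod 79) since 74·63 = 4662 ≡ 1, so λ ≡ 48·63 ≡ 22.
  x = λ² - 77 - 77 = 484 - 154 ≡ 14; y = λ·(77 - 14) - 37 ≡ 6. → (14, 6)

(14, 6)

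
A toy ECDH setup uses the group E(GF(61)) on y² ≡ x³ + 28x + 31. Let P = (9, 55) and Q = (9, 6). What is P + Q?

O

The two points share x = 9 and their y-coordinates satisfy 55 + 6 ≡ 0 (mod 61), so they are inverses. Their sum is O.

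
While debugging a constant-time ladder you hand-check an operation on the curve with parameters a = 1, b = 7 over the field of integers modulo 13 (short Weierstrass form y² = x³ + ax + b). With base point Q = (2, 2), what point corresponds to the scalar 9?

(11, 6)

Double-and-add on 9 = (1001)₂. Start with Q = (2, 2) for the leading 1-bit.
double: tangent at (2, 2): λ = (3·2² + 1)/(2·2) ≡ 0/4. 4⁻¹ ≡ 10 (mod 13), so λ ≡ 0·10 ≡ 0.
  x = λ² - 2 - 2 = 0 - 4 ≡ 9; y = λ·(2 - 9) - 2 ≡ 11. → (9, 11)
double: tangent at (9, 11): λ = (3·9² + 1)/(2·11) ≡ 10/9. 9⁻¹ ≡ 3 (mod 13), so λ ≡ 10·3 ≡ 4.
  x = λ² - 9 - 9 = 16 - 18 ≡ 11; y = λ·(9 - 11) - 11 ≡ 7. → (11, 7)
double: tangent at (11, 7): λ = (3·11² + 1)/(2·7) ≡ 0/1. 1⁻¹ ≡ 1 (mod 13) since 1·1 = 1 ≡ 1, so λ ≡ 0·1 ≡ 0.
  x = λ² - 11 - 11 = 0 - 22 ≡ 4; y = λ·(11 - 4) - 7 ≡ 6. → (4, 6)
add Q: (4, 6) + (2, 2). λ = (2 - 6)/(2 - 4) ≡ 9/11 mod 13. 11⁻¹ ≡ 6 (mod 13), so λ ≡ 2.
  x = λ² - 4 - 2 = 4 - 6 ≡ 11; y = λ·(4 - 11) - 6 ≡ 6. → (11, 6)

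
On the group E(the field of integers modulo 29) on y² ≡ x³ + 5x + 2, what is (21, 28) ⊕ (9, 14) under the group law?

(21, 28) + (9, 14). λ = (14 - 28)/(9 - 21) ≡ 15/17 mod 29. 17⁻¹ ≡ 12 (mod 29), so λ ≡ 6.
  x = λ² - 21 - 9 = 36 - 30 ≡ 6; y = λ·(21 - 6) - 28 ≡ 4. → (6, 4)

(6, 4)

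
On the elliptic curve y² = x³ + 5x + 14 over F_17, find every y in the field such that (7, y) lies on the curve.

x³ + 5x + 14 = 392 ≡ 1 (mod 17).
Square roots of 1 mod 17: 1 and 16 (since 1² = 1 ≡ 1).

1, 16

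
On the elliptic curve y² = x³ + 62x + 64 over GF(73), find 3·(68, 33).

Write Q = (68, 33).
Repeated addition: build up to 3Q.
2Q: tangent at (68, 33): λ = (3·68² + 62)/(2·33) ≡ 64/66. 66⁻¹ ≡ 52 (mod 73) since 66·52 = 3432 ≡ 1, so λ ≡ 64·52 ≡ 43.
  x = λ² - 68 - 68 = 1849 - 136 ≡ 34; y = λ·(68 - 34) - 33 ≡ 42. → (34, 42)
3Q: (34, 42) + (68, 33). λ = (33 - 42)/(68 - 34) ≡ 64/34 mod 73. 34⁻¹ ≡ 58 (mod 73), so λ ≡ 62.
  x = λ² - 34 - 68 = 3844 - 102 ≡ 19; y = λ·(34 - 19) - 42 ≡ 12. → (19, 12)

(19, 12)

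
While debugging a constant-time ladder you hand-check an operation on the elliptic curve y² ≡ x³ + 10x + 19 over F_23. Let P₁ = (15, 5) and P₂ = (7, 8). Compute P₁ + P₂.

(13, 0)

(15, 5) + (7, 8). λ = (8 - 5)/(7 - 15) ≡ 3/15 mod 23. 15⁻¹ ≡ 20 (mod 23) since 15·20 = 300 ≡ 1, so λ ≡ 14.
  x = λ² - 15 - 7 = 196 - 22 ≡ 13; y = λ·(15 - 13) - 5 ≡ 0. → (13, 0)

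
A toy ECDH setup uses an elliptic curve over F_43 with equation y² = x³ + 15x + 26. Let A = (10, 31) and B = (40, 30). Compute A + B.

(7, 42)

(10, 31) + (40, 30). λ = (30 - 31)/(40 - 10) ≡ 42/30 mod 43. 30⁻¹ ≡ 33 (mod 43) since 30·33 = 990 ≡ 1, so λ ≡ 10.
  x = λ² - 10 - 40 = 100 - 50 ≡ 7; y = λ·(10 - 7) - 31 ≡ 42. → (7, 42)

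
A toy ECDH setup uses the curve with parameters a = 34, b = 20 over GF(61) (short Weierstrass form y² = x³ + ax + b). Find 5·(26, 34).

Write P = (26, 34).
Repeated addition: build up to 5P.
2P: tangent at (26, 34): λ = (3·26² + 34)/(2·34) ≡ 49/7. 7⁻¹ ≡ 35 (mod 61) since 7·35 = 245 ≡ 1, so λ ≡ 49·35 ≡ 7.
  x = λ² - 26 - 26 = 49 - 52 ≡ 58; y = λ·(26 - 58) - 34 ≡ 47. → (58, 47)
3P: (58, 47) + (26, 34). λ = (34 - 47)/(26 - 58) ≡ 48/29 mod 61. 29⁻¹ ≡ 40 (mod 61), so λ ≡ 29.
  x = λ² - 58 - 26 = 841 - 84 ≡ 25; y = λ·(58 - 25) - 47 ≡ 56. → (25, 56)
4P: (25, 56) + (26, 34). λ = (34 - 56)/(26 - 25) ≡ 39/1 mod 61. 1⁻¹ ≡ 1 (mod 61), so λ ≡ 39.
  x = λ² - 25 - 26 = 1521 - 51 ≡ 6; y = λ·(25 - 6) - 56 ≡ 14. → (6, 14)
5P: (6, 14) + (26, 34). λ = (34 - 14)/(26 - 6) ≡ 20/20 mod 61. 20⁻¹ ≡ 58 (mod 61) since 20·58 = 1160 ≡ 1, so λ ≡ 1.
  x = λ² - 6 - 26 = 1 - 32 ≡ 30; y = λ·(6 - 30) - 14 ≡ 23. → (30, 23)

(30, 23)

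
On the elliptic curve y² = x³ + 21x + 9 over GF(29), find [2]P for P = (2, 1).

(0, 3)

tangent at (2, 1): λ = (3·2² + 21)/(2·1) ≡ 4/2. 2⁻¹ ≡ 15 (mod 29) since 2·15 = 30 ≡ 1, so λ ≡ 4·15 ≡ 2.
  x = λ² - 2 - 2 = 4 - 4 ≡ 0; y = λ·(2 - 0) - 1 ≡ 3. → (0, 3)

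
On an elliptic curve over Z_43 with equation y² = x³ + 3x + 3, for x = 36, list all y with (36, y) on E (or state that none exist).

none

x³ + 3x + 3 = 46767 ≡ 26 (mod 43).
26 is a non-residue mod 43; no y exists.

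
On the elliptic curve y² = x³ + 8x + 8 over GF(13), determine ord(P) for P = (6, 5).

2P: tangent at (6, 5): λ = (3·6² + 8)/(2·5) ≡ 12/10. 10⁻¹ ≡ 4 (mod 13) since 10·4 = 40 ≡ 1, so λ ≡ 12·4 ≡ 9.
  x = λ² - 6 - 6 = 81 - 12 ≡ 4; y = λ·(6 - 4) - 5 ≡ 0. → (4, 0)
3P: (4, 0) + (6, 5). λ = (5 - 0)/(6 - 4) ≡ 5/2 mod 13. 2⁻¹ ≡ 7 (mod 13), so λ ≡ 9.
  x = λ² - 4 - 6 = 81 - 10 ≡ 6; y = λ·(4 - 6) - 0 ≡ 8. → (6, 8)
4P: (6, 8) + (6, 5): same x and y₁ ≡ -y₂, so the sum is 𝒪.
4P = 𝒪, so the order is 4.

4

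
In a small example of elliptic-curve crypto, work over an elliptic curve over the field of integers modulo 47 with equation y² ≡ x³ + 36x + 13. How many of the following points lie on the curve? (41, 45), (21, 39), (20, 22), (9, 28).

2

(41, 45): 45² ≡ 4, rhs ≡ 4 → on.
(21, 39): 39² ≡ 17, rhs ≡ 19 → off.
(20, 22): 22² ≡ 14, rhs ≡ 38 → off.
(9, 28): 28² ≡ 32, rhs ≡ 32 → on.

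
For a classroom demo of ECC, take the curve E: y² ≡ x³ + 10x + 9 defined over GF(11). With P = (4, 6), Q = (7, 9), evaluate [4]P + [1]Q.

First 4P:
Double-and-add on 4 = (100)₂. Start with P = (4, 6) for the leading 1-bit.
double: tangent at (4, 6): λ = (3·4² + 10)/(2·6) ≡ 3/1. 1⁻¹ ≡ 1 (mod 11) since 1·1 = 1 ≡ 1, so λ ≡ 3·1 ≡ 3.
  x = λ² - 4 - 4 = 9 - 8 ≡ 1; y = λ·(4 - 1) - 6 ≡ 3. → (1, 3)
double: tangent at (1, 3): λ = (3·1² + 10)/(2·3) ≡ 2/6. 6⁻¹ ≡ 2 (mod 11) since 6·2 = 12 ≡ 1, so λ ≡ 2·2 ≡ 4.
  x = λ² - 1 - 1 = 16 - 2 ≡ 3; y = λ·(1 - 3) - 3 ≡ 0. → (3, 0)
4P = (3, 0).
Finally 4P + Q:
(3, 0) + (7, 9). λ = (9 - 0)/(7 - 3) ≡ 9/4 mod 11. 4⁻¹ ≡ 3 (mod 11), so λ ≡ 5.
  x = λ² - 3 - 7 = 25 - 10 ≡ 4; y = λ·(3 - 4) - 0 ≡ 6. → (4, 6)

(4, 6)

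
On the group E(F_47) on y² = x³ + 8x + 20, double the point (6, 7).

(25, 37)

tangent at (6, 7): λ = (3·6² + 8)/(2·7) ≡ 22/14. 14⁻¹ ≡ 37 (mod 47) since 14·37 = 518 ≡ 1, so λ ≡ 22·37 ≡ 15.
  x = λ² - 6 - 6 = 225 - 12 ≡ 25; y = λ·(6 - 25) - 7 ≡ 37. → (25, 37)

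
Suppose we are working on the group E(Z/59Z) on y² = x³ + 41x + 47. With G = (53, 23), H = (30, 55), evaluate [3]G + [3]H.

(2, 14)

First 3G:
Repeated addition: build up to 3G.
2G: tangent at (53, 23): λ = (3·53² + 41)/(2·23) ≡ 31/46. 46⁻¹ ≡ 9 (mod 59), so λ ≡ 31·9 ≡ 43.
  x = λ² - 53 - 53 = 1849 - 106 ≡ 32; y = λ·(53 - 32) - 23 ≡ 54. → (32, 54)
3G: (32, 54) + (53, 23). λ = (23 - 54)/(53 - 32) ≡ 28/21 mod 59. 21⁻¹ ≡ 45 (mod 59), so λ ≡ 21.
  x = λ² - 32 - 53 = 441 - 85 ≡ 2; y = λ·(32 - 2) - 54 ≡ 45. → (2, 45)
3G = (2, 45).
Next 3H:
Repeated addition: build up to 3H.
2H: tangent at (30, 55): λ = (3·30² + 41)/(2·55) ≡ 27/51. 51⁻¹ ≡ 22 (mod 59) since 51·22 = 1122 ≡ 1, so λ ≡ 27·22 ≡ 4.
  x = λ² - 30 - 30 = 16 - 60 ≡ 15; y = λ·(30 - 15) - 55 ≡ 5. → (15, 5)
3H: (15, 5) + (30, 55). λ = (55 - 5)/(30 - 15) ≡ 50/15 mod 59. 15⁻¹ ≡ 4 (mod 59), so λ ≡ 23.
  x = λ² - 15 - 30 = 529 - 45 ≡ 12; y = λ·(15 - 12) - 5 ≡ 5. → (12, 5)
3H = (12, 5).
Finally 3G + 3H:
(2, 45) + (12, 5). λ = (5 - 45)/(12 - 2) ≡ 19/10 mod 59. 10⁻¹ ≡ 6 (mod 59) since 10·6 = 60 ≡ 1, so λ ≡ 55.
  x = λ² - 2 - 12 = 3025 - 14 ≡ 2; y = λ·(2 - 2) - 45 ≡ 14. → (2, 14)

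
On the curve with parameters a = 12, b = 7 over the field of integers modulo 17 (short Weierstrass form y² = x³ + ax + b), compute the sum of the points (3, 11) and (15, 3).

(3, 11) + (15, 3). λ = (3 - 11)/(15 - 3) ≡ 9/12 mod 17. 12⁻¹ ≡ 10 (mod 17), so λ ≡ 5.
  x = λ² - 3 - 15 = 25 - 18 ≡ 7; y = λ·(3 - 7) - 11 ≡ 3. → (7, 3)

(7, 3)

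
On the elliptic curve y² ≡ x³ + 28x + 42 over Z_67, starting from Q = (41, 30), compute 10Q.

(11, 41)

Double-and-add on 10 = (1010)₂. Start with Q = (41, 30) for the leading 1-bit.
double: tangent at (41, 30): λ = (3·41² + 28)/(2·30) ≡ 46/60. 60⁻¹ ≡ 19 (mod 67) since 60·19 = 1140 ≡ 1, so λ ≡ 46·19 ≡ 3.
  x = λ² - 41 - 41 = 9 - 82 ≡ 61; y = λ·(41 - 61) - 30 ≡ 44. → (61, 44)
double: tangent at (61, 44): λ = (3·61² + 28)/(2·44) ≡ 2/21. 21⁻¹ ≡ 16 (mod 67), so λ ≡ 2·16 ≡ 32.
  x = λ² - 61 - 61 = 1024 - 122 ≡ 31; y = λ·(61 - 31) - 44 ≡ 45. → (31, 45)
add Q: (31, 45) + (41, 30). λ = (30 - 45)/(41 - 31) ≡ 52/10 mod 67. 10⁻¹ ≡ 47 (mod 67) since 10·47 = 470 ≡ 1, so λ ≡ 32.
  x = λ² - 31 - 41 = 1024 - 72 ≡ 14; y = λ·(31 - 14) - 45 ≡ 30. → (14, 30)
double: tangent at (14, 30): λ = (3·14² + 28)/(2·30) ≡ 13/60. 60⁻¹ ≡ 19 (mod 67), so λ ≡ 13·19 ≡ 46.
  x = λ² - 14 - 14 = 2116 - 28 ≡ 11; y = λ·(14 - 11) - 30 ≡ 41. → (11, 41)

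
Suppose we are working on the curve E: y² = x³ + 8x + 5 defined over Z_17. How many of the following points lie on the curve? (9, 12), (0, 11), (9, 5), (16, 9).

1

(9, 12): 12² ≡ 8, rhs ≡ 7 → off.
(0, 11): 11² ≡ 2, rhs ≡ 5 → off.
(9, 5): 5² ≡ 8, rhs ≡ 7 → off.
(16, 9): 9² ≡ 13, rhs ≡ 13 → on.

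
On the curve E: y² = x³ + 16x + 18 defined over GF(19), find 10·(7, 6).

Write G = (7, 6).
Repeated addition: build up to 10G.
2G: tangent at (7, 6): λ = (3·7² + 16)/(2·6) ≡ 11/12. 12⁻¹ ≡ 8 (mod 19), so λ ≡ 11·8 ≡ 12.
  x = λ² - 7 - 7 = 144 - 14 ≡ 16; y = λ·(7 - 16) - 6 ≡ 0. → (16, 0)
3G: (16, 0) + (7, 6). λ = (6 - 0)/(7 - 16) ≡ 6/10 mod 19. 10⁻¹ ≡ 2 (mod 19), so λ ≡ 12.
  x = λ² - 16 - 7 = 144 - 23 ≡ 7; y = λ·(16 - 7) - 0 ≡ 13. → (7, 13)
4G: (7, 13) + (7, 6): same x and y₁ ≡ -y₂, so the sum is the point at infinity.
5G: the point at infinity + (7, 6) = (7, 6) (identity).
6G: tangent at (7, 6): λ = (3·7² + 16)/(2·6) ≡ 11/12. 12⁻¹ ≡ 8 (mod 19), so λ ≡ 11·8 ≡ 12.
  x = λ² - 7 - 7 = 144 - 14 ≡ 16; y = λ·(7 - 16) - 6 ≡ 0. → (16, 0)
7G: (16, 0) + (7, 6). λ = (6 - 0)/(7 - 16) ≡ 6/10 mod 19. 10⁻¹ ≡ 2 (mod 19), so λ ≡ 12.
  x = λ² - 16 - 7 = 144 - 23 ≡ 7; y = λ·(16 - 7) - 0 ≡ 13. → (7, 13)
8G: (7, 13) + (7, 6): same x and y₁ ≡ -y₂, so the sum is the point at infinity.
9G: the point at infinity + (7, 6) = (7, 6) (identity).
10G: tangent at (7, 6): λ = (3·7² + 16)/(2·6) ≡ 11/12. 12⁻¹ ≡ 8 (mod 19), so λ ≡ 11·8 ≡ 12.
  x = λ² - 7 - 7 = 144 - 14 ≡ 16; y = λ·(7 - 16) - 6 ≡ 0. → (16, 0)

(16, 0)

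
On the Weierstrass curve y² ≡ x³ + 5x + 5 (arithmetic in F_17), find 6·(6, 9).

(6, 8)

Write Q = (6, 9).
Double-and-add on 6 = (110)₂. Start with Q = (6, 9) for the leading 1-bit.
double: tangent at (6, 9): λ = (3·6² + 5)/(2·9) ≡ 11/1. 1⁻¹ ≡ 1 (mod 17) since 1·1 = 1 ≡ 1, so λ ≡ 11·1 ≡ 11.
  x = λ² - 6 - 6 = 121 - 12 ≡ 7; y = λ·(6 - 7) - 9 ≡ 14. → (7, 14)
add Q: (7, 14) + (6, 9). λ = (9 - 14)/(6 - 7) ≡ 12/16 mod 17. 16⁻¹ ≡ 16 (mod 17) since 16·16 = 256 ≡ 1, so λ ≡ 5.
  x = λ² - 7 - 6 = 25 - 13 ≡ 12; y = λ·(7 - 12) - 14 ≡ 12. → (12, 12)
double: tangent at (12, 12): λ = (3·12² + 5)/(2·12) ≡ 12/7. 7⁻¹ ≡ 5 (mod 17) since 7·5 = 35 ≡ 1, so λ ≡ 12·5 ≡ 9.
  x = λ² - 12 - 12 = 81 - 24 ≡ 6; y = λ·(12 - 6) - 12 ≡ 8. → (6, 8)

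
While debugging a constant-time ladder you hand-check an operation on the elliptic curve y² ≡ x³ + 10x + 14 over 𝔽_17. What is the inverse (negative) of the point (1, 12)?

-(1, 12) = (1, -12 mod 17) = (1, 5).

(1, 5)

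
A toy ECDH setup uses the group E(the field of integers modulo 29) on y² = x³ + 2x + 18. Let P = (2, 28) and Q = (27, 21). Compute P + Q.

(23, 15)

(2, 28) + (27, 21). λ = (21 - 28)/(27 - 2) ≡ 22/25 mod 29. 25⁻¹ ≡ 7 (mod 29), so λ ≡ 9.
  x = λ² - 2 - 27 = 81 - 29 ≡ 23; y = λ·(2 - 23) - 28 ≡ 15. → (23, 15)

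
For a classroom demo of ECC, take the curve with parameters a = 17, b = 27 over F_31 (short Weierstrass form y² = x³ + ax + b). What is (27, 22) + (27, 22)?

(2, 10)

tangent at (27, 22): λ = (3·27² + 17)/(2·22) ≡ 3/13. 13⁻¹ ≡ 12 (mod 31), so λ ≡ 3·12 ≡ 5.
  x = λ² - 27 - 27 = 25 - 54 ≡ 2; y = λ·(27 - 2) - 22 ≡ 10. → (2, 10)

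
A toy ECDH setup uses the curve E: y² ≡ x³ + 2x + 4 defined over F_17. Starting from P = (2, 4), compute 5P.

(7, 15)

Repeated addition: build up to 5P.
2P: tangent at (2, 4): λ = (3·2² + 2)/(2·4) ≡ 14/8. 8⁻¹ ≡ 15 (mod 17), so λ ≡ 14·15 ≡ 6.
  x = λ² - 2 - 2 = 36 - 4 ≡ 15; y = λ·(2 - 15) - 4 ≡ 3. → (15, 3)
3P: (15, 3) + (2, 4). λ = (4 - 3)/(2 - 15) ≡ 1/4 mod 17. 4⁻¹ ≡ 13 (mod 17), so λ ≡ 13.
  x = λ² - 15 - 2 = 169 - 17 ≡ 16; y = λ·(15 - 16) - 3 ≡ 1. → (16, 1)
4P: (16, 1) + (2, 4). λ = (4 - 1)/(2 - 16) ≡ 3/3 mod 17. 3⁻¹ ≡ 6 (mod 17), so λ ≡ 1.
  x = λ² - 16 - 2 = 1 - 18 ≡ 0; y = λ·(16 - 0) - 1 ≡ 15. → (0, 15)
5P: (0, 15) + (2, 4). λ = (4 - 15)/(2 - 0) ≡ 6/2 mod 17. 2⁻¹ ≡ 9 (mod 17), so λ ≡ 3.
  x = λ² - 0 - 2 = 9 - 2 ≡ 7; y = λ·(0 - 7) - 15 ≡ 15. → (7, 15)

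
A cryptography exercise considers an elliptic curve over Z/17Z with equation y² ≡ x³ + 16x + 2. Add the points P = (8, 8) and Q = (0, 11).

(8, 8) + (0, 11). λ = (11 - 8)/(0 - 8) ≡ 3/9 mod 17. 9⁻¹ ≡ 2 (mod 17) since 9·2 = 18 ≡ 1, so λ ≡ 6.
  x = λ² - 8 - 0 = 36 - 8 ≡ 11; y = λ·(8 - 11) - 8 ≡ 8. → (11, 8)

(11, 8)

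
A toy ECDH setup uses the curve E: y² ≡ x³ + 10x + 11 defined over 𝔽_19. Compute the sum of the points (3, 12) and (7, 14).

(14, 11)

(3, 12) + (7, 14). λ = (14 - 12)/(7 - 3) ≡ 2/4 mod 19. 4⁻¹ ≡ 5 (mod 19) since 4·5 = 20 ≡ 1, so λ ≡ 10.
  x = λ² - 3 - 7 = 100 - 10 ≡ 14; y = λ·(3 - 14) - 12 ≡ 11. → (14, 11)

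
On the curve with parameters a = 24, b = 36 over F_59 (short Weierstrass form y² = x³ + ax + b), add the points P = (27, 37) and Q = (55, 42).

(34, 6)

(27, 37) + (55, 42). λ = (42 - 37)/(55 - 27) ≡ 5/28 mod 59. 28⁻¹ ≡ 19 (mod 59) since 28·19 = 532 ≡ 1, so λ ≡ 36.
  x = λ² - 27 - 55 = 1296 - 82 ≡ 34; y = λ·(27 - 34) - 37 ≡ 6. → (34, 6)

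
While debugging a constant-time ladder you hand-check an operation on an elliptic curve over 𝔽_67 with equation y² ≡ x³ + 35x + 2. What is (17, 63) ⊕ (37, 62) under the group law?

(46, 49)

(17, 63) + (37, 62). λ = (62 - 63)/(37 - 17) ≡ 66/20 mod 67. 20⁻¹ ≡ 57 (mod 67) since 20·57 = 1140 ≡ 1, so λ ≡ 10.
  x = λ² - 17 - 37 = 100 - 54 ≡ 46; y = λ·(17 - 46) - 63 ≡ 49. → (46, 49)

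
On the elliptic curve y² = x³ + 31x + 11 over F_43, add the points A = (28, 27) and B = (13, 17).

(28, 27) + (13, 17). λ = (17 - 27)/(13 - 28) ≡ 33/28 mod 43. 28⁻¹ ≡ 20 (mod 43), so λ ≡ 15.
  x = λ² - 28 - 13 = 225 - 41 ≡ 12; y = λ·(28 - 12) - 27 ≡ 41. → (12, 41)

(12, 41)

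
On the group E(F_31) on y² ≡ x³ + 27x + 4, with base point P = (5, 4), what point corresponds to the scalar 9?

Double-and-add on 9 = (1001)₂. Start with P = (5, 4) for the leading 1-bit.
double: tangent at (5, 4): λ = (3·5² + 27)/(2·4) ≡ 9/8. 8⁻¹ ≡ 4 (mod 31) since 8·4 = 32 ≡ 1, so λ ≡ 9·4 ≡ 5.
  x = λ² - 5 - 5 = 25 - 10 ≡ 15; y = λ·(5 - 15) - 4 ≡ 8. → (15, 8)
double: tangent at (15, 8): λ = (3·15² + 27)/(2·8) ≡ 20/16. 16⁻¹ ≡ 2 (mod 31) since 16·2 = 32 ≡ 1, so λ ≡ 20·2 ≡ 9.
  x = λ² - 15 - 15 = 81 - 30 ≡ 20; y = λ·(15 - 20) - 8 ≡ 9. → (20, 9)
double: tangent at (20, 9): λ = (3·20² + 27)/(2·9) ≡ 18/18. 18⁻¹ ≡ 19 (mod 31), so λ ≡ 18·19 ≡ 1.
  x = λ² - 20 - 20 = 1 - 40 ≡ 23; y = λ·(20 - 23) - 9 ≡ 19. → (23, 19)
add P: (23, 19) + (5, 4). λ = (4 - 19)/(5 - 23) ≡ 16/13 mod 31. 13⁻¹ ≡ 12 (mod 31), so λ ≡ 6.
  x = λ² - 23 - 5 = 36 - 28 ≡ 8; y = λ·(23 - 8) - 19 ≡ 9. → (8, 9)

(8, 9)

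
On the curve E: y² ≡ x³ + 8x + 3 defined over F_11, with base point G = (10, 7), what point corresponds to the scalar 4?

(5, 5)

Repeated addition: build up to 4G.
2G: tangent at (10, 7): λ = (3·10² + 8)/(2·7) ≡ 0/3. 3⁻¹ ≡ 4 (mod 11), so λ ≡ 0·4 ≡ 0.
  x = λ² - 10 - 10 = 0 - 20 ≡ 2; y = λ·(10 - 2) - 7 ≡ 4. → (2, 4)
3G: (2, 4) + (10, 7). λ = (7 - 4)/(10 - 2) ≡ 3/8 mod 11. 8⁻¹ ≡ 7 (mod 11) since 8·7 = 56 ≡ 1, so λ ≡ 10.
  x = λ² - 2 - 10 = 100 - 12 ≡ 0; y = λ·(2 - 0) - 4 ≡ 5. → (0, 5)
4G: (0, 5) + (10, 7). λ = (7 - 5)/(10 - 0) ≡ 2/10 mod 11. 10⁻¹ ≡ 10 (mod 11) since 10·10 = 100 ≡ 1, so λ ≡ 9.
  x = λ² - 0 - 10 = 81 - 10 ≡ 5; y = λ·(0 - 5) - 5 ≡ 5. → (5, 5)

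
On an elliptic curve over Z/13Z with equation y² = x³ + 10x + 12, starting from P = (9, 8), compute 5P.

(3, 11)

Repeated addition: build up to 5P.
2P: tangent at (9, 8): λ = (3·9² + 10)/(2·8) ≡ 6/3. 3⁻¹ ≡ 9 (mod 13) since 3·9 = 27 ≡ 1, so λ ≡ 6·9 ≡ 2.
  x = λ² - 9 - 9 = 4 - 18 ≡ 12; y = λ·(9 - 12) - 8 ≡ 12. → (12, 12)
3P: (12, 12) + (9, 8). λ = (8 - 12)/(9 - 12) ≡ 9/10 mod 13. 10⁻¹ ≡ 4 (mod 13) since 10·4 = 40 ≡ 1, so λ ≡ 10.
  x = λ² - 12 - 9 = 100 - 21 ≡ 1; y = λ·(12 - 1) - 12 ≡ 7. → (1, 7)
4P: (1, 7) + (9, 8). λ = (8 - 7)/(9 - 1) ≡ 1/8 mod 13. 8⁻¹ ≡ 5 (mod 13), so λ ≡ 5.
  x = λ² - 1 - 9 = 25 - 10 ≡ 2; y = λ·(1 - 2) - 7 ≡ 1. → (2, 1)
5P: (2, 1) + (9, 8). λ = (8 - 1)/(9 - 2) ≡ 7/7 mod 13. 7⁻¹ ≡ 2 (mod 13) since 7·2 = 14 ≡ 1, so λ ≡ 1.
  x = λ² - 2 - 9 = 1 - 11 ≡ 3; y = λ·(2 - 3) - 1 ≡ 11. → (3, 11)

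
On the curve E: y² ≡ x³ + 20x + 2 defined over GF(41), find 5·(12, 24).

Write P = (12, 24).
Double-and-add on 5 = (101)₂. Start with P = (12, 24) for the leading 1-bit.
double: tangent at (12, 24): λ = (3·12² + 20)/(2·24) ≡ 1/7. 7⁻¹ ≡ 6 (mod 41), so λ ≡ 1·6 ≡ 6.
  x = λ² - 12 - 12 = 36 - 24 ≡ 12; y = λ·(12 - 12) - 24 ≡ 17. → (12, 17)
double: tangent at (12, 17): λ = (3·12² + 20)/(2·17) ≡ 1/34. 34⁻¹ ≡ 35 (mod 41) since 34·35 = 1190 ≡ 1, so λ ≡ 1·35 ≡ 35.
  x = λ² - 12 - 12 = 1225 - 24 ≡ 12; y = λ·(12 - 12) - 17 ≡ 24. → (12, 24)
add P: tangent at (12, 24): λ = (3·12² + 20)/(2·24) ≡ 1/7. 7⁻¹ ≡ 6 (mod 41), so λ ≡ 1·6 ≡ 6.
  x = λ² - 12 - 12 = 36 - 24 ≡ 12; y = λ·(12 - 12) - 24 ≡ 17. → (12, 17)

(12, 17)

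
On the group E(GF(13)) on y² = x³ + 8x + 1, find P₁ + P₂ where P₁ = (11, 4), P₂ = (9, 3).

(3, 0)

(11, 4) + (9, 3). λ = (3 - 4)/(9 - 11) ≡ 12/11 mod 13. 11⁻¹ ≡ 6 (mod 13), so λ ≡ 7.
  x = λ² - 11 - 9 = 49 - 20 ≡ 3; y = λ·(11 - 3) - 4 ≡ 0. → (3, 0)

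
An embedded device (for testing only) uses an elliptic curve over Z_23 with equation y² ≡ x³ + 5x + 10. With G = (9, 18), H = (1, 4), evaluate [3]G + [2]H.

First 3G:
Repeated addition: build up to 3G.
2G: tangent at (9, 18): λ = (3·9² + 5)/(2·18) ≡ 18/13. 13⁻¹ ≡ 16 (mod 23) since 13·16 = 208 ≡ 1, so λ ≡ 18·16 ≡ 12.
  x = λ² - 9 - 9 = 144 - 18 ≡ 11; y = λ·(9 - 11) - 18 ≡ 4. → (11, 4)
3G: (11, 4) + (9, 18). λ = (18 - 4)/(9 - 11) ≡ 14/21 mod 23. 21⁻¹ ≡ 11 (mod 23) since 21·11 = 231 ≡ 1, so λ ≡ 16.
  x = λ² - 11 - 9 = 256 - 20 ≡ 6; y = λ·(11 - 6) - 4 ≡ 7. → (6, 7)
3G = (6, 7).
Next 2H:
Repeated addition: build up to 2H.
2H: tangent at (1, 4): λ = (3·1² + 5)/(2·4) ≡ 8/8. 8⁻¹ ≡ 3 (mod 23), so λ ≡ 8·3 ≡ 1.
  x = λ² - 1 - 1 = 1 - 2 ≡ 22; y = λ·(1 - 22) - 4 ≡ 21. → (22, 21)
2H = (22, 21).
Finally 3G + 2H:
(6, 7) + (22, 21). λ = (21 - 7)/(22 - 6) ≡ 14/16 mod 23. 16⁻¹ ≡ 13 (mod 23), so λ ≡ 21.
  x = λ² - 6 - 22 = 441 - 28 ≡ 22; y = λ·(6 - 22) - 7 ≡ 2. → (22, 2)

(22, 2)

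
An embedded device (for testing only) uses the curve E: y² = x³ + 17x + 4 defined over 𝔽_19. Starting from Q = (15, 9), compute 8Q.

(15, 10)

Double-and-add on 8 = (1000)₂. Start with Q = (15, 9) for the leading 1-bit.
double: tangent at (15, 9): λ = (3·15² + 17)/(2·9) ≡ 8/18. 18⁻¹ ≡ 18 (mod 19) since 18·18 = 324 ≡ 1, so λ ≡ 8·18 ≡ 11.
  x = λ² - 15 - 15 = 121 - 30 ≡ 15; y = λ·(15 - 15) - 9 ≡ 10. → (15, 10)
double: tangent at (15, 10): λ = (3·15² + 17)/(2·10) ≡ 8/1. 1⁻¹ ≡ 1 (mod 19), so λ ≡ 8·1 ≡ 8.
  x = λ² - 15 - 15 = 64 - 30 ≡ 15; y = λ·(15 - 15) - 10 ≡ 9. → (15, 9)
double: tangent at (15, 9): λ = (3·15² + 17)/(2·9) ≡ 8/18. 18⁻¹ ≡ 18 (mod 19) since 18·18 = 324 ≡ 1, so λ ≡ 8·18 ≡ 11.
  x = λ² - 15 - 15 = 121 - 30 ≡ 15; y = λ·(15 - 15) - 9 ≡ 10. → (15, 10)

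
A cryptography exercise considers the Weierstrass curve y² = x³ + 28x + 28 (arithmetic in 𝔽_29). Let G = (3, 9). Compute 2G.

tangent at (3, 9): λ = (3·3² + 28)/(2·9) ≡ 26/18. 18⁻¹ ≡ 21 (mod 29), so λ ≡ 26·21 ≡ 24.
  x = λ² - 3 - 3 = 576 - 6 ≡ 19; y = λ·(3 - 19) - 9 ≡ 13. → (19, 13)

(19, 13)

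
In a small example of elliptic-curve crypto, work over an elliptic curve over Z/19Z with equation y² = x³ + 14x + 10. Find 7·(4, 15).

Write Q = (4, 15).
Double-and-add on 7 = (111)₂. Start with Q = (4, 15) for the leading 1-bit.
double: tangent at (4, 15): λ = (3·4² + 14)/(2·15) ≡ 5/11. 11⁻¹ ≡ 7 (mod 19) since 11·7 = 77 ≡ 1, so λ ≡ 5·7 ≡ 16.
  x = λ² - 4 - 4 = 256 - 8 ≡ 1; y = λ·(4 - 1) - 15 ≡ 14. → (1, 14)
add Q: (1, 14) + (4, 15). λ = (15 - 14)/(4 - 1) ≡ 1/3 mod 19. 3⁻¹ ≡ 13 (mod 19) since 3·13 = 39 ≡ 1, so λ ≡ 13.
  x = λ² - 1 - 4 = 169 - 5 ≡ 12; y = λ·(1 - 12) - 14 ≡ 14. → (12, 14)
double: tangent at (12, 14): λ = (3·12² + 14)/(2·14) ≡ 9/9. 9⁻¹ ≡ 17 (mod 19), so λ ≡ 9·17 ≡ 1.
  x = λ² - 12 - 12 = 1 - 24 ≡ 15; y = λ·(12 - 15) - 14 ≡ 2. → (15, 2)
add Q: (15, 2) + (4, 15). λ = (15 - 2)/(4 - 15) ≡ 13/8 mod 19. 8⁻¹ ≡ 12 (mod 19), so λ ≡ 4.
  x = λ² - 15 - 4 = 16 - 19 ≡ 16; y = λ·(15 - 16) - 2 ≡ 13. → (16, 13)

(16, 13)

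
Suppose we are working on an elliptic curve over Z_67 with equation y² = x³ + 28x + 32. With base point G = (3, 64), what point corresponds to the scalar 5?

Repeated addition: build up to 5G.
2G: tangent at (3, 64): λ = (3·3² + 28)/(2·64) ≡ 55/61. 61⁻¹ ≡ 11 (mod 67) since 61·11 = 671 ≡ 1, so λ ≡ 55·11 ≡ 2.
  x = λ² - 3 - 3 = 4 - 6 ≡ 65; y = λ·(3 - 65) - 64 ≡ 13. → (65, 13)
3G: (65, 13) + (3, 64). λ = (64 - 13)/(3 - 65) ≡ 51/5 mod 67. 5⁻¹ ≡ 27 (mod 67), so λ ≡ 37.
  x = λ² - 65 - 3 = 1369 - 68 ≡ 28; y = λ·(65 - 28) - 13 ≡ 16. → (28, 16)
4G: (28, 16) + (3, 64). λ = (64 - 16)/(3 - 28) ≡ 48/42 mod 67. 42⁻¹ ≡ 8 (mod 67), so λ ≡ 49.
  x = λ² - 28 - 3 = 2401 - 31 ≡ 25; y = λ·(28 - 25) - 16 ≡ 64. → (25, 64)
5G: (25, 64) + (3, 64). λ = (64 - 64)/(3 - 25) ≡ 0/45 mod 67. 45⁻¹ ≡ 3 (mod 67), so λ ≡ 0.
  x = λ² - 25 - 3 = 0 - 28 ≡ 39; y = λ·(25 - 39) - 64 ≡ 3. → (39, 3)

(39, 3)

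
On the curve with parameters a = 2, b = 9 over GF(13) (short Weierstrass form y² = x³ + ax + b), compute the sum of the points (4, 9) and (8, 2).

(0, 10)

(4, 9) + (8, 2). λ = (2 - 9)/(8 - 4) ≡ 6/4 mod 13. 4⁻¹ ≡ 10 (mod 13) since 4·10 = 40 ≡ 1, so λ ≡ 8.
  x = λ² - 4 - 8 = 64 - 12 ≡ 0; y = λ·(4 - 0) - 9 ≡ 10. → (0, 10)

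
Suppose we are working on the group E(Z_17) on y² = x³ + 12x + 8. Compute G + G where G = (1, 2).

tangent at (1, 2): λ = (3·1² + 12)/(2·2) ≡ 15/4. 4⁻¹ ≡ 13 (mod 17), so λ ≡ 15·13 ≡ 8.
  x = λ² - 1 - 1 = 64 - 2 ≡ 11; y = λ·(1 - 11) - 2 ≡ 3. → (11, 3)

(11, 3)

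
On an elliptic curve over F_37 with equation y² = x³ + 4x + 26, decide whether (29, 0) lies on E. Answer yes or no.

y² = 0² ≡ 0; x³ + 4x + 26 = 24531 ≡ 0 (mod 37). 0 = 0.

yes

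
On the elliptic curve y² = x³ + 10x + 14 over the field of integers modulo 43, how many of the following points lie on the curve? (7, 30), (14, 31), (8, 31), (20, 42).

2

(7, 30): 30² ≡ 40, rhs ≡ 40 → on.
(14, 31): 31² ≡ 15, rhs ≡ 17 → off.
(8, 31): 31² ≡ 15, rhs ≡ 4 → off.
(20, 42): 42² ≡ 1, rhs ≡ 1 → on.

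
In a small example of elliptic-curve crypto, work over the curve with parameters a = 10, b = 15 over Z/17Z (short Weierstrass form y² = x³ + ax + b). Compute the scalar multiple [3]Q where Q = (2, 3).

Repeated addition: build up to 3Q.
2Q: tangent at (2, 3): λ = (3·2² + 10)/(2·3) ≡ 5/6. 6⁻¹ ≡ 3 (mod 17) since 6·3 = 18 ≡ 1, so λ ≡ 5·3 ≡ 15.
  x = λ² - 2 - 2 = 225 - 4 ≡ 0; y = λ·(2 - 0) - 3 ≡ 10. → (0, 10)
3Q: (0, 10) + (2, 3). λ = (3 - 10)/(2 - 0) ≡ 10/2 mod 17. 2⁻¹ ≡ 9 (mod 17), so λ ≡ 5.
  x = λ² - 0 - 2 = 25 - 2 ≡ 6; y = λ·(0 - 6) - 10 ≡ 11. → (6, 11)

(6, 11)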